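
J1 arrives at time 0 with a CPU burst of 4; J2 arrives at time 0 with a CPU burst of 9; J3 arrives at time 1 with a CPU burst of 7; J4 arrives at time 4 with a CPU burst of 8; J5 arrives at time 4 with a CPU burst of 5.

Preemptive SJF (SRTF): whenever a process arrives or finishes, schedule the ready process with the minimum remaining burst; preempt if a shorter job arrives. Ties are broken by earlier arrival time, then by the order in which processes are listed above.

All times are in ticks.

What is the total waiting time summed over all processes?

44

Gantt: | J1 0-4 | J5 4-9 | J3 9-16 | J4 16-24 | J2 24-33 |
Completion: J1=4  J2=33  J3=16  J4=24  J5=9
Turnaround (C−A): J1=4  J2=33  J3=15  J4=20  J5=5
Waiting = turnaround − burst: J1=0, J2=24, J3=8, J4=12, J5=0
Total waiting = 0 + 24 + 8 + 12 + 0 = 44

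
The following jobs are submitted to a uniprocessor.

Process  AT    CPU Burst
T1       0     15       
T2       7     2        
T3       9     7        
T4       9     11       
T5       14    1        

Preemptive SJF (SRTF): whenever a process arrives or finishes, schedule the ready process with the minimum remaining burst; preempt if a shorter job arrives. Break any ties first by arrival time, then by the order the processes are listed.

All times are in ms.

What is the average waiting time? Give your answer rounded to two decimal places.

Schedule: | T1 0-7 | T2 7-9 | T3 9-14 | T5 14-15 | T3 15-17 | T1 17-25 | T4 25-36 |
Completion: T1=25  T2=9  T3=17  T4=36  T5=15
Turnaround (C−A): T1=25  T2=2  T3=8  T4=27  T5=1
Waiting times: T1=10, T2=0, T3=1, T4=16, T5=0
Average waiting = (10+0+1+16+0) / 5 = 27/5 = 5.40

5.40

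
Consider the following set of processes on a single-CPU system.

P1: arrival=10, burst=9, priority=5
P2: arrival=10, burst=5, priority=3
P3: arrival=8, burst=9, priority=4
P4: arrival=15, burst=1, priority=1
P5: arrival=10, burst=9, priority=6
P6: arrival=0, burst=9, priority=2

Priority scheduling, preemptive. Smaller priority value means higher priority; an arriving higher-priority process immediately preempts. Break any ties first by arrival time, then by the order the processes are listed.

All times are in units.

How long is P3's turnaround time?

Schedule: | P6 0-9 | P3 9-10 | P2 10-15 | P4 15-16 | P3 16-24 | P1 24-33 | P5 33-42 |
Completion: P1=33  P2=15  P3=24  P4=16  P5=42  P6=9
Turnaround(P3) = completion − arrival = 24 − 8 = 16

16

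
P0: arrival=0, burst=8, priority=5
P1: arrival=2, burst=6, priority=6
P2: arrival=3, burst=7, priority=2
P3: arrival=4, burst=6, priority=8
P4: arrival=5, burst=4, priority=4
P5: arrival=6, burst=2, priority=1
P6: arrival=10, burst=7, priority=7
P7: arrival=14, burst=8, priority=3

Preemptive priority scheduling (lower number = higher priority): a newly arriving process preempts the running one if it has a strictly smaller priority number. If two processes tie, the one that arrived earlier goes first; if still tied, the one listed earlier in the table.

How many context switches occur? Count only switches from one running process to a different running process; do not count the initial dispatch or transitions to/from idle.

Gantt: | P0 0-3 | P2 3-6 | P5 6-8 | P2 8-12 | P4 12-14 | P7 14-22 | P4 22-24 | P0 24-29 | P1 29-35 | P6 35-42 | P3 42-48 |
Completion: P0=29  P1=35  P2=12  P3=48  P4=24  P5=8  P6=42  P7=22
Turnaround (C−A): P0=29  P1=33  P2=9  P3=44  P4=19  P5=2  P6=32  P7=8

10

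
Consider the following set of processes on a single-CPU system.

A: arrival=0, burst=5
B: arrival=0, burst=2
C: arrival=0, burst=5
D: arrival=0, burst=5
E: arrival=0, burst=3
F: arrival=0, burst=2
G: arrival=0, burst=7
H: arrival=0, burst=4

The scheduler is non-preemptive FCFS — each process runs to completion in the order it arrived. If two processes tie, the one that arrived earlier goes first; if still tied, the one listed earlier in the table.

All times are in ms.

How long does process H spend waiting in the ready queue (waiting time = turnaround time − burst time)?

29

Timeline: | A 0-5 | B 5-7 | C 7-12 | D 12-17 | E 17-20 | F 20-22 | G 22-29 | H 29-33 |
Completion: A=5  B=7  C=12  D=17  E=20  F=22  G=29  H=33
Turnaround (C−A): A=5  B=7  C=12  D=17  E=20  F=22  G=29  H=33
Waiting(H) = turnaround − burst = 33 − 4 = 29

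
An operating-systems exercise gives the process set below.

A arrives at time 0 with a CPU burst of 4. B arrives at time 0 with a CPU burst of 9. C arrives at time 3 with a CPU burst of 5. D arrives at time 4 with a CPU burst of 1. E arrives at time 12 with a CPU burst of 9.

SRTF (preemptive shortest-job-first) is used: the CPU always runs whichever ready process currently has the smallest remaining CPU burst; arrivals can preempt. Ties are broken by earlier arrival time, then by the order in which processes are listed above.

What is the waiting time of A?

Gantt: | A 0-4 | D 4-5 | C 5-10 | B 10-19 | E 19-28 |
Completion: A=4  B=19  C=10  D=5  E=28
Turnaround (C−A): A=4  B=19  C=7  D=1  E=16
Waiting(A) = turnaround − burst = 4 − 4 = 0

0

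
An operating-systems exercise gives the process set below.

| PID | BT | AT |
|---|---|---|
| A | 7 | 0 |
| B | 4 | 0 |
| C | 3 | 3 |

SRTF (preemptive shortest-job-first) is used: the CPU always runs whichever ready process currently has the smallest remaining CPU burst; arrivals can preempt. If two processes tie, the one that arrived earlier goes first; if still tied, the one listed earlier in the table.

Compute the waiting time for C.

1

Timeline: | B 0-4 | C 4-7 | A 7-14 |
Completion: A=14  B=4  C=7
Waiting(C) = turnaround − burst = 4 − 3 = 1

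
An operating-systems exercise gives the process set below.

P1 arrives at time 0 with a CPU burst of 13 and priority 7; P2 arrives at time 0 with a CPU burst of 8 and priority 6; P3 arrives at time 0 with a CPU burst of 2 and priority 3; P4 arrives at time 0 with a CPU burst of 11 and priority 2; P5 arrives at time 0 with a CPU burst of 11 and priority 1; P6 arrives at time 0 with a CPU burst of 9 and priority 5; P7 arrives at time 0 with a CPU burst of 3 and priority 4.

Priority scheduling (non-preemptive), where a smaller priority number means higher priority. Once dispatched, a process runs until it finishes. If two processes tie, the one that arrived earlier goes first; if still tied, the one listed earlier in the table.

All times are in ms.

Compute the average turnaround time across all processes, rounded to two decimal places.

Gantt: | P5 0-11 | P4 11-22 | P3 22-24 | P7 24-27 | P6 27-36 | P2 36-44 | P1 44-57 |
Completion: P1=57  P2=44  P3=24  P4=22  P5=11  P6=36  P7=27
Turnaround (C−A): P1=57  P2=44  P3=24  P4=22  P5=11  P6=36  P7=27
Turnaround times: P1=57, P2=44, P3=24, P4=22, P5=11, P6=36, P7=27
Average turnaround = (57+44+24+22+11+36+27) / 7 = 221/7 = 31.57

31.57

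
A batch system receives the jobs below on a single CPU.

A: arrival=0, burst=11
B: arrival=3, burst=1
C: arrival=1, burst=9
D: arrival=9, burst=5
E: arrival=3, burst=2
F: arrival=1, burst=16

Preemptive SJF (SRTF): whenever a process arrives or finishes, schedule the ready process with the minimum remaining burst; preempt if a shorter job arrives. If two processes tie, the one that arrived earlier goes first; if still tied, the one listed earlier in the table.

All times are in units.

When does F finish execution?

44

Schedule: | A 0-1 | C 1-3 | B 3-4 | E 4-6 | C 6-13 | D 13-18 | A 18-28 | F 28-44 |
Completion: A=28  B=4  C=13  D=18  E=6  F=44
Turnaround (C−A): A=28  B=1  C=12  D=9  E=3  F=43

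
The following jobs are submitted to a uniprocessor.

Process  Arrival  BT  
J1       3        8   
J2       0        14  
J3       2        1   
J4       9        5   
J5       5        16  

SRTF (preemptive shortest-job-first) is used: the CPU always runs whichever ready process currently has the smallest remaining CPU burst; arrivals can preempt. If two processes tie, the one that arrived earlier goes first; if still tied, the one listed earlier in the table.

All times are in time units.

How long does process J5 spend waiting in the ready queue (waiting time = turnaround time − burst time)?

23

Schedule: | J2 0-2 | J3 2-3 | J1 3-11 | J4 11-16 | J2 16-28 | J5 28-44 |
Completion: J1=11  J2=28  J3=3  J4=16  J5=44
Waiting(J5) = turnaround − burst = 39 − 16 = 23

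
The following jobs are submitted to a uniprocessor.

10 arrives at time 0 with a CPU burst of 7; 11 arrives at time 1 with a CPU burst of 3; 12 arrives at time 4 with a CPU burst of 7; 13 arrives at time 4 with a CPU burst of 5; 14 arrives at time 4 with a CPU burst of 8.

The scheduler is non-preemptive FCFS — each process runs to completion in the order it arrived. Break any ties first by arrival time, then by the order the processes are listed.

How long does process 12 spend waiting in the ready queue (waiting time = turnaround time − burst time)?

6

Timeline: | 10 0-7 | 11 7-10 | 12 10-17 | 13 17-22 | 14 22-30 |
Completion: 10=7  11=10  12=17  13=22  14=30
Turnaround (C−A): 10=7  11=9  12=13  13=18  14=26
Waiting(12) = turnaround − burst = 13 − 7 = 6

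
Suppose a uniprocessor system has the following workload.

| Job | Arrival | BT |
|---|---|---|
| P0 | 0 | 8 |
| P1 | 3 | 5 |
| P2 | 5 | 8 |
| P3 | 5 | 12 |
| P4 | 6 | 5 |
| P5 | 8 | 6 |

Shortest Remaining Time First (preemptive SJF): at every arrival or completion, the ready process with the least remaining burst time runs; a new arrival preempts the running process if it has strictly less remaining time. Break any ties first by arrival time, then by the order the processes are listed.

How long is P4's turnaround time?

Gantt: | P0 0-8 | P1 8-13 | P4 13-18 | P5 18-24 | P2 24-32 | P3 32-44 |
Completion: P0=8  P1=13  P2=32  P3=44  P4=18  P5=24
Turnaround (C−A): P0=8  P1=10  P2=27  P3=39  P4=12  P5=16
Turnaround(P4) = completion − arrival = 18 − 6 = 12

12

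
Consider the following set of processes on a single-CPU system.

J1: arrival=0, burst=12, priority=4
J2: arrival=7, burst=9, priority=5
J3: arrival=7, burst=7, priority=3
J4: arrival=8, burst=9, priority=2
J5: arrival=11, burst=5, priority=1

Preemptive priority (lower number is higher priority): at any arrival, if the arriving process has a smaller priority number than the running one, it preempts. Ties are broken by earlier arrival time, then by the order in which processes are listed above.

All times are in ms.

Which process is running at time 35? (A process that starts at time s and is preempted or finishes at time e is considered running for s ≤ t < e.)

J2

Schedule: | J1 0-7 | J3 7-8 | J4 8-11 | J5 11-16 | J4 16-22 | J3 22-28 | J1 28-33 | J2 33-42 |
Completion: J1=33  J2=42  J3=28  J4=22  J5=16
Turnaround (C−A): J1=33  J2=35  J3=21  J4=14  J5=5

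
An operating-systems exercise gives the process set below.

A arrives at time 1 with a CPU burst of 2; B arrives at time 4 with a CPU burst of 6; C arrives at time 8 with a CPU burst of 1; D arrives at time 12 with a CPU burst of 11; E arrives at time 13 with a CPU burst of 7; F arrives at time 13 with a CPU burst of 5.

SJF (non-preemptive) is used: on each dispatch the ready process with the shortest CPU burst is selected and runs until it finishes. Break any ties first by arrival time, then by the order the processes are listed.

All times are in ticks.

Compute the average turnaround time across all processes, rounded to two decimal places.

Gantt: | idle 0-1 | A 1-3 | idle 3-4 | B 4-10 | C 10-11 | idle 11-12 | D 12-23 | F 23-28 | E 28-35 |
Completion: A=3  B=10  C=11  D=23  E=35  F=28
Turnaround (C−A): A=2  B=6  C=3  D=11  E=22  F=15
Turnaround times: A=2, B=6, C=3, D=11, E=22, F=15
Average turnaround = (2+6+3+11+22+15) / 6 = 59/6 = 9.83

9.83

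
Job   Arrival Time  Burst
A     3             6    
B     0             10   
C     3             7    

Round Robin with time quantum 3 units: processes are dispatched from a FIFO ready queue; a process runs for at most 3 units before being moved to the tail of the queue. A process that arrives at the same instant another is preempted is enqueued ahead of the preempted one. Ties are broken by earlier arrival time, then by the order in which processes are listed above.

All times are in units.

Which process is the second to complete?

Schedule: | B 0-3 | A 3-6 | C 6-9 | B 9-12 | A 12-15 | C 15-18 | B 18-21 | C 21-22 | B 22-23 |
Completion: A=15  B=23  C=22
Turnaround (C−A): A=12  B=23  C=19
Finish order: A → C → B

C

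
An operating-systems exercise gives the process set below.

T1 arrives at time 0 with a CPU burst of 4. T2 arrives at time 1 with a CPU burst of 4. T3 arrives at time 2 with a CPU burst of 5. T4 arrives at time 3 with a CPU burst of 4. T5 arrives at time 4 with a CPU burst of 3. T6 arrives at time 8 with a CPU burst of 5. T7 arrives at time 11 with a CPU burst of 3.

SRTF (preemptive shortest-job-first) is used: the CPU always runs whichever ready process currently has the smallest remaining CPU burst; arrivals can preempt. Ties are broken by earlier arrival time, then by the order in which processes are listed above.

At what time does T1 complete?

4

Timeline: | T1 0-4 | T5 4-7 | T2 7-11 | T7 11-14 | T4 14-18 | T3 18-23 | T6 23-28 |
Completion: T1=4  T2=11  T3=23  T4=18  T5=7  T6=28  T7=14
Turnaround (C−A): T1=4  T2=10  T3=21  T4=15  T5=3  T6=20  T7=3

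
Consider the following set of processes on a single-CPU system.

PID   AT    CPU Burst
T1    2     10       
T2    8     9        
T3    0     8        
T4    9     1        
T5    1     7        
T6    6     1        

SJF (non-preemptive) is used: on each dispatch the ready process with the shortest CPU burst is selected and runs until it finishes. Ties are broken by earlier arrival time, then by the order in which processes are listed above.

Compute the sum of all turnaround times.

80

Gantt: | T3 0-8 | T6 8-9 | T4 9-10 | T5 10-17 | T2 17-26 | T1 26-36 |
Completion: T1=36  T2=26  T3=8  T4=10  T5=17  T6=9
Turnaround (C−A): T1=34  T2=18  T3=8  T4=1  T5=16  T6=3
Turnaround = completion − arrival: T1=34, T2=18, T3=8, T4=1, T5=16, T6=3
Total turnaround = 34 + 18 + 8 + 1 + 16 + 3 = 80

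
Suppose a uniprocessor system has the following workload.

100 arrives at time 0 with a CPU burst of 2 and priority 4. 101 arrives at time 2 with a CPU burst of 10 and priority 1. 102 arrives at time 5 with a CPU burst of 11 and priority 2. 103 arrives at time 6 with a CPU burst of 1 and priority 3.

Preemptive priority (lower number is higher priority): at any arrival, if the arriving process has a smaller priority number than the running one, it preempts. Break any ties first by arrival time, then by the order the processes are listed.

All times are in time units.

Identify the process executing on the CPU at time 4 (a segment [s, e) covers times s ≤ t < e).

101

Timeline: | 100 0-2 | 101 2-12 | 102 12-23 | 103 23-24 |
Completion: 100=2  101=12  102=23  103=24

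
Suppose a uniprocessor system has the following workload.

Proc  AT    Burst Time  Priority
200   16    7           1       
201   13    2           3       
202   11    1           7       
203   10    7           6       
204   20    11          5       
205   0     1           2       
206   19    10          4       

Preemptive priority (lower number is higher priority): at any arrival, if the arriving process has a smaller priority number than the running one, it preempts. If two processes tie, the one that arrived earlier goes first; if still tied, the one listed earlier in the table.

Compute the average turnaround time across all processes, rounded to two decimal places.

17.43

Gantt: | 205 0-1 | idle 1-10 | 203 10-13 | 201 13-15 | 203 15-16 | 200 16-23 | 206 23-33 | 204 33-44 | 203 44-47 | 202 47-48 |
Completion: 200=23  201=15  202=48  203=47  204=44  205=1  206=33
Turnaround (C−A): 200=7  201=2  202=37  203=37  204=24  205=1  206=14
Turnaround times: 200=7, 201=2, 202=37, 203=37, 204=24, 205=1, 206=14
Average turnaround = (7+2+37+37+24+1+14) / 7 = 122/7 = 17.43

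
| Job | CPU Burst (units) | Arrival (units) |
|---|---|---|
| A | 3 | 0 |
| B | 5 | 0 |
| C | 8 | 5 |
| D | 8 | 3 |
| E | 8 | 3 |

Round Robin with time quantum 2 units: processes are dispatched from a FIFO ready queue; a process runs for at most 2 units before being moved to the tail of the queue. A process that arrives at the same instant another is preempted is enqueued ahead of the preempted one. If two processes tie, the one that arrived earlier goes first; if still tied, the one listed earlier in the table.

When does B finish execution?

Gantt: | A 0-2 | B 2-4 | A 4-5 | D 5-7 | E 7-9 | B 9-11 | C 11-13 | D 13-15 | E 15-17 | B 17-18 | C 18-20 | D 20-22 | E 22-24 | C 24-26 | D 26-28 | E 28-30 | C 30-32 |
Completion: A=5  B=18  C=32  D=28  E=30
Turnaround (C−A): A=5  B=18  C=27  D=25  E=27

18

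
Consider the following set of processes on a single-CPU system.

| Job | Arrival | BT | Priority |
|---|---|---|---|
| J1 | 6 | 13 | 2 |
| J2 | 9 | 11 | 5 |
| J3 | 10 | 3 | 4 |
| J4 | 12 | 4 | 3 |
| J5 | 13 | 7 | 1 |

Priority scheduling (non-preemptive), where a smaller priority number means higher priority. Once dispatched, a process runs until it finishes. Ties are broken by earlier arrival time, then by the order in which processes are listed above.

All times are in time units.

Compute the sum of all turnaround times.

Gantt: | idle 0-6 | J1 6-19 | J5 19-26 | J4 26-30 | J3 30-33 | J2 33-44 |
Completion: J1=19  J2=44  J3=33  J4=30  J5=26
Turnaround = completion − arrival: J1=13, J2=35, J3=23, J4=18, J5=13
Total turnaround = 13 + 35 + 23 + 18 + 13 = 102

102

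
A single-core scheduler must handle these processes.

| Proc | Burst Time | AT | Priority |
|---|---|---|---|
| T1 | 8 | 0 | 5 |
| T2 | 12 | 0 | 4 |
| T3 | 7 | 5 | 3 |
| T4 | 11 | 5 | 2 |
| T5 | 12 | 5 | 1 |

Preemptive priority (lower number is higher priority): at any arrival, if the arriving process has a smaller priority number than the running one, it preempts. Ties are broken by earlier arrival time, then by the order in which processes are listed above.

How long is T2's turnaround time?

Gantt: | T2 0-5 | T5 5-17 | T4 17-28 | T3 28-35 | T2 35-42 | T1 42-50 |
Completion: T1=50  T2=42  T3=35  T4=28  T5=17
Turnaround (C−A): T1=50  T2=42  T3=30  T4=23  T5=12
Turnaround(T2) = completion − arrival = 42 − 0 = 42

42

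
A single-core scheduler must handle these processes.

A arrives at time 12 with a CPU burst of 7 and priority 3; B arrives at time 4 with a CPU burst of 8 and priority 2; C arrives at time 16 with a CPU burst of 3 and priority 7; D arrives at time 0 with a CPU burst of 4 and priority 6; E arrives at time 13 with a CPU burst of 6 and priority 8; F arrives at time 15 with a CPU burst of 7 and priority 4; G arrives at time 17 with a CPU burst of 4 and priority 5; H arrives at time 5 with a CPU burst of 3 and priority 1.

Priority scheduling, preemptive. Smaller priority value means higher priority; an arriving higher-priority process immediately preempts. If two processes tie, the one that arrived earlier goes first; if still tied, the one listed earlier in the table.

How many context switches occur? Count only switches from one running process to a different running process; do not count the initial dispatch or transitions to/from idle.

Gantt: | D 0-4 | B 4-5 | H 5-8 | B 8-15 | A 15-22 | F 22-29 | G 29-33 | C 33-36 | E 36-42 |
Completion: A=22  B=15  C=36  D=4  E=42  F=29  G=33  H=8

8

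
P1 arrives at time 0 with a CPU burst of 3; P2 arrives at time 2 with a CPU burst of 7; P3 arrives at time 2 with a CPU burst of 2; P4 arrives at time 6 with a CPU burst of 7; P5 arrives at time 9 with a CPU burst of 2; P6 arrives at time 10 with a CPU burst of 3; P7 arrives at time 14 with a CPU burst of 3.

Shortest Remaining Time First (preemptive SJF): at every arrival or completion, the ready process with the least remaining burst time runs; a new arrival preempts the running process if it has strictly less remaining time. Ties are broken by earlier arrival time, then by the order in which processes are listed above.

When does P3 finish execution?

5

Schedule: | P1 0-3 | P3 3-5 | P2 5-9 | P5 9-11 | P2 11-14 | P6 14-17 | P7 17-20 | P4 20-27 |
Completion: P1=3  P2=14  P3=5  P4=27  P5=11  P6=17  P7=20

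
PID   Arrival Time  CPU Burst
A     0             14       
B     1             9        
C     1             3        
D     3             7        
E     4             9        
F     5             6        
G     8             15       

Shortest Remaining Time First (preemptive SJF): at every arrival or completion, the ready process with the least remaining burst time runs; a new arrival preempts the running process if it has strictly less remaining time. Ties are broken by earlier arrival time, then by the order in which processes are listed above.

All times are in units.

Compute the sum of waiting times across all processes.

119

Gantt: | A 0-1 | C 1-4 | D 4-11 | F 11-17 | B 17-26 | E 26-35 | A 35-48 | G 48-63 |
Completion: A=48  B=26  C=4  D=11  E=35  F=17  G=63
Turnaround (C−A): A=48  B=25  C=3  D=8  E=31  F=12  G=55
Waiting = turnaround − burst: A=34, B=16, C=0, D=1, E=22, F=6, G=40
Total waiting = 34 + 16 + 0 + 1 + 22 + 6 + 40 = 119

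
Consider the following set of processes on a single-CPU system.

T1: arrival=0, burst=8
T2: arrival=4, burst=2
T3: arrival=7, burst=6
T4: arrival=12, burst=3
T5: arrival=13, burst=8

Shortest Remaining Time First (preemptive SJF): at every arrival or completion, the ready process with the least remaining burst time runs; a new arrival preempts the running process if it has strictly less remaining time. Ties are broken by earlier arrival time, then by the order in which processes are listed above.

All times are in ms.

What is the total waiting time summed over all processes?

Timeline: | T1 0-4 | T2 4-6 | T1 6-10 | T3 10-12 | T4 12-15 | T3 15-19 | T5 19-27 |
Completion: T1=10  T2=6  T3=19  T4=15  T5=27
Waiting = turnaround − burst: T1=2, T2=0, T3=6, T4=0, T5=6
Total waiting = 2 + 0 + 6 + 0 + 6 = 14

14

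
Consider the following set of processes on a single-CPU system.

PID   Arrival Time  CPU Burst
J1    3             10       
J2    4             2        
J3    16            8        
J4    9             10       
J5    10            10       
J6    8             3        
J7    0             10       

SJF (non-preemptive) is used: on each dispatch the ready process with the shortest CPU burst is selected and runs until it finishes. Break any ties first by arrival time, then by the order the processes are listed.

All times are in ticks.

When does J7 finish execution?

Timeline: | J7 0-10 | J2 10-12 | J6 12-15 | J1 15-25 | J3 25-33 | J4 33-43 | J5 43-53 |
Completion: J1=25  J2=12  J3=33  J4=43  J5=53  J6=15  J7=10
Turnaround (C−A): J1=22  J2=8  J3=17  J4=34  J5=43  J6=7  J7=10

10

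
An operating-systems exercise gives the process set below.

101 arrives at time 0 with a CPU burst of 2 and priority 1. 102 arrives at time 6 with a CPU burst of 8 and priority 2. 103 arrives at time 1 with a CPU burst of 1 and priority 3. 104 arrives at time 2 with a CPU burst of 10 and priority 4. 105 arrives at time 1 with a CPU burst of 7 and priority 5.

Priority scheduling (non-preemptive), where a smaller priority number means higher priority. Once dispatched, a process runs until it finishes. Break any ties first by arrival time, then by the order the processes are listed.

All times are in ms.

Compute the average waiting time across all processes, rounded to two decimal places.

Timeline: | 101 0-2 | 103 2-3 | 104 3-13 | 102 13-21 | 105 21-28 |
Completion: 101=2  102=21  103=3  104=13  105=28
Turnaround (C−A): 101=2  102=15  103=2  104=11  105=27
Waiting times: 101=0, 102=7, 103=1, 104=1, 105=20
Average waiting = (0+7+1+1+20) / 5 = 29/5 = 5.80

5.80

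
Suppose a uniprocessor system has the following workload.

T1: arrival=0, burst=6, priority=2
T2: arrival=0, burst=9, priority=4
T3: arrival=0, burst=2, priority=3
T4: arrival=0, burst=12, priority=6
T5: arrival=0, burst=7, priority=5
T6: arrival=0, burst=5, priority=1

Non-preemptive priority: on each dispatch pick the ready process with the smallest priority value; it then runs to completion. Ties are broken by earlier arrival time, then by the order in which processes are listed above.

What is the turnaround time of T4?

41

Schedule: | T6 0-5 | T1 5-11 | T3 11-13 | T2 13-22 | T5 22-29 | T4 29-41 |
Completion: T1=11  T2=22  T3=13  T4=41  T5=29  T6=5
Turnaround (C−A): T1=11  T2=22  T3=13  T4=41  T5=29  T6=5
Turnaround(T4) = completion − arrival = 41 − 0 = 41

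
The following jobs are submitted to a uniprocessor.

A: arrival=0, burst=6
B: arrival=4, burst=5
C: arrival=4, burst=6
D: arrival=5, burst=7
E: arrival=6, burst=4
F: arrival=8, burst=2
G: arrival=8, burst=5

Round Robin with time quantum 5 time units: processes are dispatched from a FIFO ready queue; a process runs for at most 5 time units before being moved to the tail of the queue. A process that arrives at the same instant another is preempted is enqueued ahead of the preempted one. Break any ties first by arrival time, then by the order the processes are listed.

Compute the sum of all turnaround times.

148

Timeline: | A 0-5 | B 5-10 | C 10-15 | D 15-20 | A 20-21 | E 21-25 | F 25-27 | G 27-32 | C 32-33 | D 33-35 |
Completion: A=21  B=10  C=33  D=35  E=25  F=27  G=32
Turnaround (C−A): A=21  B=6  C=29  D=30  E=19  F=19  G=24
Turnaround = completion − arrival: A=21, B=6, C=29, D=30, E=19, F=19, G=24
Total turnaround = 21 + 6 + 29 + 30 + 19 + 19 + 24 = 148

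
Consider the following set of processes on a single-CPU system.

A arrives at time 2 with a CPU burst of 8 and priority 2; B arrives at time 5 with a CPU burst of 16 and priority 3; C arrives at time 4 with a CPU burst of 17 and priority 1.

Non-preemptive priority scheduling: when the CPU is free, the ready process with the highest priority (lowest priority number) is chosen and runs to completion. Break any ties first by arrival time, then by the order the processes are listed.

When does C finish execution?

27

Timeline: | idle 0-2 | A 2-10 | C 10-27 | B 27-43 |
Completion: A=10  B=43  C=27
Turnaround (C−A): A=8  B=38  C=23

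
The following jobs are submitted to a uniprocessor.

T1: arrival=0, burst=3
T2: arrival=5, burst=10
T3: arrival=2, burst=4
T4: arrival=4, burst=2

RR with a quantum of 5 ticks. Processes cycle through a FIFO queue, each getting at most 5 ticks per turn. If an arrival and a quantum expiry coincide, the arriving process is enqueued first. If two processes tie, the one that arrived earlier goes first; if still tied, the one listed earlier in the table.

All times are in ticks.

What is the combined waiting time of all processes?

Timeline: | T1 0-3 | T3 3-7 | T4 7-9 | T2 9-19 |
Completion: T1=3  T2=19  T3=7  T4=9
Waiting = turnaround − burst: T1=0, T2=4, T3=1, T4=3
Total waiting = 0 + 4 + 1 + 3 = 8

8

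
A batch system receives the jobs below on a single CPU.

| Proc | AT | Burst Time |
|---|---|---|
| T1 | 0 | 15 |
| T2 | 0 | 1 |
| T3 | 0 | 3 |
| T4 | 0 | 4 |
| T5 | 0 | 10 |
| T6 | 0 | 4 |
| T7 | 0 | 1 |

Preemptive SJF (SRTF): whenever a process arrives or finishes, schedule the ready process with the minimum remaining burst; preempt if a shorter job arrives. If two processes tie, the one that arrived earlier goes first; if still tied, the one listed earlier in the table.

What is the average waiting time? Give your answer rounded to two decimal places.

7.57

Gantt: | T2 0-1 | T7 1-2 | T3 2-5 | T4 5-9 | T6 9-13 | T5 13-23 | T1 23-38 |
Completion: T1=38  T2=1  T3=5  T4=9  T5=23  T6=13  T7=2
Turnaround (C−A): T1=38  T2=1  T3=5  T4=9  T5=23  T6=13  T7=2
Waiting times: T1=23, T2=0, T3=2, T4=5, T5=13, T6=9, T7=1
Average waiting = (23+0+2+5+13+9+1) / 7 = 53/7 = 7.57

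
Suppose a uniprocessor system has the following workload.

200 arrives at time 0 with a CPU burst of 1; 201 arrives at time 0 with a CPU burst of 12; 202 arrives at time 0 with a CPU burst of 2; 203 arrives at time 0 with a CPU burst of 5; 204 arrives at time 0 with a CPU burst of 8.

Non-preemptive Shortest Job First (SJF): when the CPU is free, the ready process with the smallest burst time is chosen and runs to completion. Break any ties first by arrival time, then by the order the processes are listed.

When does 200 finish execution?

Gantt: | 200 0-1 | 202 1-3 | 203 3-8 | 204 8-16 | 201 16-28 |
Completion: 200=1  201=28  202=3  203=8  204=16
Turnaround (C−A): 200=1  201=28  202=3  203=8  204=16

1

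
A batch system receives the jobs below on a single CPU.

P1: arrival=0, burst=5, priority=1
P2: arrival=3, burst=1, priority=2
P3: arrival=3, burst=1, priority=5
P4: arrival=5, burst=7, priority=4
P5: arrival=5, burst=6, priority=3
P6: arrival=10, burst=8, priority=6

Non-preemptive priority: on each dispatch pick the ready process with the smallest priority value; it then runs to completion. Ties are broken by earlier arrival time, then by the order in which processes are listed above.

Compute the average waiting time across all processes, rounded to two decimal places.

Timeline: | P1 0-5 | P2 5-6 | P5 6-12 | P4 12-19 | P3 19-20 | P6 20-28 |
Completion: P1=5  P2=6  P3=20  P4=19  P5=12  P6=28
Turnaround (C−A): P1=5  P2=3  P3=17  P4=14  P5=7  P6=18
Waiting times: P1=0, P2=2, P3=16, P4=7, P5=1, P6=10
Average waiting = (0+2+16+7+1+10) / 6 = 36/6 = 6.00

6.00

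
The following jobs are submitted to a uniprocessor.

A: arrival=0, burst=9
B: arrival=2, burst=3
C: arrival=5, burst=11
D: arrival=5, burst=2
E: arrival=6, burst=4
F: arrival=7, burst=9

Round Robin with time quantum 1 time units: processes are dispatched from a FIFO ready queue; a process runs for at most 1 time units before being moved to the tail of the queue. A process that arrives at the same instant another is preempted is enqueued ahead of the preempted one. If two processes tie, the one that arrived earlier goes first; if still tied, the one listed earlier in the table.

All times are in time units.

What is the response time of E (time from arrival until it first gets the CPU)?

Gantt: | A 0-2 | B 2-3 | A 3-4 | B 4-5 | A 5-6 | C 6-7 | D 7-8 | B 8-9 | E 9-10 | A 10-11 | F 11-12 | C 12-13 | D 13-14 | E 14-15 | A 15-16 | F 16-17 | C 17-18 | E 18-19 | A 19-20 | F 20-21 | C 21-22 | E 22-23 | A 23-24 | F 24-25 | C 25-26 | A 26-27 | F 27-28 | C 28-29 | F 29-30 | C 30-31 | F 31-32 | C 32-33 | F 33-34 | C 34-35 | F 35-36 | C 36-38 |
Completion: A=27  B=9  C=38  D=14  E=23  F=36
Turnaround (C−A): A=27  B=7  C=33  D=9  E=17  F=29
Response(E) = first start − arrival = 9 − 6 = 3

3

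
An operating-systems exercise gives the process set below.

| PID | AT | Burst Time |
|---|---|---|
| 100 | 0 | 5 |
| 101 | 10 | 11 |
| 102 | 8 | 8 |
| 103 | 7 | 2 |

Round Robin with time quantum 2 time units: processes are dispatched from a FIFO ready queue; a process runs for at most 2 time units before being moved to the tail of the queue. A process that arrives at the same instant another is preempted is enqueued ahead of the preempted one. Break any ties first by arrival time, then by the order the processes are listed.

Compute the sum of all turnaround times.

Gantt: | 100 0-5 | idle 5-7 | 103 7-9 | 102 9-11 | 101 11-13 | 102 13-15 | 101 15-17 | 102 17-19 | 101 19-21 | 102 21-23 | 101 23-28 |
Completion: 100=5  101=28  102=23  103=9
Turnaround = completion − arrival: 100=5, 101=18, 102=15, 103=2
Total turnaround = 5 + 18 + 15 + 2 = 40

40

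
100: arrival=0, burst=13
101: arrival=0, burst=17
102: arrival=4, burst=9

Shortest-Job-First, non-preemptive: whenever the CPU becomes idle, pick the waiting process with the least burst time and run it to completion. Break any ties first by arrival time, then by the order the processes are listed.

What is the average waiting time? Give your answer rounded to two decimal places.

10.33

Timeline: | 100 0-13 | 102 13-22 | 101 22-39 |
Completion: 100=13  101=39  102=22
Waiting times: 100=0, 101=22, 102=9
Average waiting = (0+22+9) / 3 = 31/3 = 10.33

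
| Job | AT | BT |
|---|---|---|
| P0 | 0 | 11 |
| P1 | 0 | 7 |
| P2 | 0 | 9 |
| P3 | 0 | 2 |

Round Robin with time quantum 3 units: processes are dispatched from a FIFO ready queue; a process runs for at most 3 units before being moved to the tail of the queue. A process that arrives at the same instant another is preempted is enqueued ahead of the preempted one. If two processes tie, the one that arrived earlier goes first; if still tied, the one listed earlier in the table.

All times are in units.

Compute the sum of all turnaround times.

Gantt: | P0 0-3 | P1 3-6 | P2 6-9 | P3 9-11 | P0 11-14 | P1 14-17 | P2 17-20 | P0 20-23 | P1 23-24 | P2 24-27 | P0 27-29 |
Completion: P0=29  P1=24  P2=27  P3=11
Turnaround (C−A): P0=29  P1=24  P2=27  P3=11
Turnaround = completion − arrival: P0=29, P1=24, P2=27, P3=11
Total turnaround = 29 + 24 + 27 + 11 = 91

91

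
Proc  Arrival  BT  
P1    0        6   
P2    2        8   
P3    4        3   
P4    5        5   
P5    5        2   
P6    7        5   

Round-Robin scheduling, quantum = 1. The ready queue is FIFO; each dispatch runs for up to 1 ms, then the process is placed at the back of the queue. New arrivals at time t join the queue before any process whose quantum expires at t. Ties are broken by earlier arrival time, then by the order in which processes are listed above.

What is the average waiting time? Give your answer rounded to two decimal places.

13.67

Timeline: | P1 0-2 | P2 2-3 | P1 3-4 | P2 4-5 | P3 5-6 | P1 6-7 | P4 7-8 | P5 8-9 | P2 9-10 | P3 10-11 | P6 11-12 | P1 12-13 | P4 13-14 | P5 14-15 | P2 15-16 | P3 16-17 | P6 17-18 | P1 18-19 | P4 19-20 | P2 20-21 | P6 21-22 | P4 22-23 | P2 23-24 | P6 24-25 | P4 25-26 | P2 26-27 | P6 27-28 | P2 28-29 |
Completion: P1=19  P2=29  P3=17  P4=26  P5=15  P6=28
Turnaround (C−A): P1=19  P2=27  P3=13  P4=21  P5=10  P6=21
Waiting times: P1=13, P2=19, P3=10, P4=16, P5=8, P6=16
Average waiting = (13+19+10+16+8+16) / 6 = 82/6 = 13.67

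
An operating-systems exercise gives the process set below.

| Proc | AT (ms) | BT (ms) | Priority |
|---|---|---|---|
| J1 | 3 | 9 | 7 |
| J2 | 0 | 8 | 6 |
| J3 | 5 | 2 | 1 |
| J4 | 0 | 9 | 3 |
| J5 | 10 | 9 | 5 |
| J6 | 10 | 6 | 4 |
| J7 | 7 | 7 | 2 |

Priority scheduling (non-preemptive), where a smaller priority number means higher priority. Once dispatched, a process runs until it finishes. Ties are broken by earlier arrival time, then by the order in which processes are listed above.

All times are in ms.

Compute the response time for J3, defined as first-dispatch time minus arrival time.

Gantt: | J4 0-9 | J3 9-11 | J7 11-18 | J6 18-24 | J5 24-33 | J2 33-41 | J1 41-50 |
Completion: J1=50  J2=41  J3=11  J4=9  J5=33  J6=24  J7=18
Turnaround (C−A): J1=47  J2=41  J3=6  J4=9  J5=23  J6=14  J7=11
Response(J3) = first start − arrival = 9 − 5 = 4

4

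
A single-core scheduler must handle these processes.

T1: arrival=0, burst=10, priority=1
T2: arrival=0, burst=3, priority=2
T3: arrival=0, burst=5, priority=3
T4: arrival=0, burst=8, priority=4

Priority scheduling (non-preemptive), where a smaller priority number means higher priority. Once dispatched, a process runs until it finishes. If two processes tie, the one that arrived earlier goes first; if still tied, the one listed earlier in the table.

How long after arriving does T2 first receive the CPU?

10

Gantt: | T1 0-10 | T2 10-13 | T3 13-18 | T4 18-26 |
Completion: T1=10  T2=13  T3=18  T4=26
Turnaround (C−A): T1=10  T2=13  T3=18  T4=26
Response(T2) = first start − arrival = 10 − 0 = 10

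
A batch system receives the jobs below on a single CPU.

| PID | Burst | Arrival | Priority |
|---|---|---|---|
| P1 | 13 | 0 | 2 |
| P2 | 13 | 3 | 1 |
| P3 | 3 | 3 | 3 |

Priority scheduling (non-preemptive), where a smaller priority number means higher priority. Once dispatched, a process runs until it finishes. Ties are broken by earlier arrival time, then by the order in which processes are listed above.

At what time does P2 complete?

26

Gantt: | P1 0-13 | P2 13-26 | P3 26-29 |
Completion: P1=13  P2=26  P3=29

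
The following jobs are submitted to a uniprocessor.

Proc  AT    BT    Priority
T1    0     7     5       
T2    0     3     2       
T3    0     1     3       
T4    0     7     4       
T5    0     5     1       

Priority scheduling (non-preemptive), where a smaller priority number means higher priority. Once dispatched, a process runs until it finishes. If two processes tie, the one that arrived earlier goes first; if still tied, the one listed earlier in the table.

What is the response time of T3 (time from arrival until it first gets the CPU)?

Timeline: | T5 0-5 | T2 5-8 | T3 8-9 | T4 9-16 | T1 16-23 |
Completion: T1=23  T2=8  T3=9  T4=16  T5=5
Response(T3) = first start − arrival = 8 − 0 = 8

8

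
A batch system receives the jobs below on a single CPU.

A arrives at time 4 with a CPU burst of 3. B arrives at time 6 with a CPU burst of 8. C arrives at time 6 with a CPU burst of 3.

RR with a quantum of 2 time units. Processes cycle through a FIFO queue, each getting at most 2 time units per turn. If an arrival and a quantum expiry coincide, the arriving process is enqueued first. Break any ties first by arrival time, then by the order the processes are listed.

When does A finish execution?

Schedule: | idle 0-4 | A 4-6 | B 6-8 | C 8-10 | A 10-11 | B 11-13 | C 13-14 | B 14-18 |
Completion: A=11  B=18  C=14
Turnaround (C−A): A=7  B=12  C=8

11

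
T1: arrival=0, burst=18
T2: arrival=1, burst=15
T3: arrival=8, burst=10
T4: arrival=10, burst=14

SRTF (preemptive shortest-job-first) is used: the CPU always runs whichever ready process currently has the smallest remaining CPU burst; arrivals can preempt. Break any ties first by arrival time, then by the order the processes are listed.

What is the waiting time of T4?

Schedule: | T1 0-1 | T2 1-16 | T3 16-26 | T4 26-40 | T1 40-57 |
Completion: T1=57  T2=16  T3=26  T4=40
Waiting(T4) = turnaround − burst = 30 − 14 = 16

16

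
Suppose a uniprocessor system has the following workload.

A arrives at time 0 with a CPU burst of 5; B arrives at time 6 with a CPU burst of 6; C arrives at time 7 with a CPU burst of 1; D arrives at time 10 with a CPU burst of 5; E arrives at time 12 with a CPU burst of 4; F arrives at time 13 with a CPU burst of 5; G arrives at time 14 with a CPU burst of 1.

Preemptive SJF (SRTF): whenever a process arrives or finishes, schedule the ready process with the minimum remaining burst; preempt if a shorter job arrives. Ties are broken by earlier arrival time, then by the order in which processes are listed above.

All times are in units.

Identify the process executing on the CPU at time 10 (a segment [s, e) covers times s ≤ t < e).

Gantt: | A 0-5 | idle 5-6 | B 6-7 | C 7-8 | B 8-13 | E 13-14 | G 14-15 | E 15-18 | D 18-23 | F 23-28 |
Completion: A=5  B=13  C=8  D=23  E=18  F=28  G=15
Turnaround (C−A): A=5  B=7  C=1  D=13  E=6  F=15  G=1

B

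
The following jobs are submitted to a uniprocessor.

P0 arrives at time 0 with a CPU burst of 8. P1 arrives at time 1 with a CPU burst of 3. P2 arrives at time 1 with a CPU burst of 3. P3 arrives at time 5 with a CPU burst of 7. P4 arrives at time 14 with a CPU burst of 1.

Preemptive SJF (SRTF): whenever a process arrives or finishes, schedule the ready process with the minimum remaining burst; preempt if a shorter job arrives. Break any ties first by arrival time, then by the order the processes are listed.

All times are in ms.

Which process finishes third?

Schedule: | P0 0-1 | P1 1-4 | P2 4-7 | P0 7-14 | P4 14-15 | P3 15-22 |
Completion: P0=14  P1=4  P2=7  P3=22  P4=15
Turnaround (C−A): P0=14  P1=3  P2=6  P3=17  P4=1
Finish order: P1 → P2 → P0 → P4 → P3

P0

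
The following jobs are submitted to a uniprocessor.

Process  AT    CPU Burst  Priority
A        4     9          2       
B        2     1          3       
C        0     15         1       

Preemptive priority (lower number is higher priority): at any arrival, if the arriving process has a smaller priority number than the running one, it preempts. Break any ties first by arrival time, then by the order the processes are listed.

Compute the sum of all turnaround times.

58

Gantt: | C 0-15 | A 15-24 | B 24-25 |
Completion: A=24  B=25  C=15
Turnaround = completion − arrival: A=20, B=23, C=15
Total turnaround = 20 + 23 + 15 = 58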